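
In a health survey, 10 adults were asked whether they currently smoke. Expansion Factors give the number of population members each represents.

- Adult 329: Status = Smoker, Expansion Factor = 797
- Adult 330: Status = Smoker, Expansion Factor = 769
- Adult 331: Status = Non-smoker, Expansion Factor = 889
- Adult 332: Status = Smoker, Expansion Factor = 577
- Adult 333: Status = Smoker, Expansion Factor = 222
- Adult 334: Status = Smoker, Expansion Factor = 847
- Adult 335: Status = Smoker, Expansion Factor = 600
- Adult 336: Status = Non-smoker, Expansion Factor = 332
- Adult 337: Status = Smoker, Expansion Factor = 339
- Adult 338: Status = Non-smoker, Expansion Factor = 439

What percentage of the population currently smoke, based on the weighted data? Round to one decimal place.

Sum of weights for 'Smoker' = 797 + 769 + 577 + 222 + 847 + 600 + 339 = 4151
Total weight = 797 + 769 + 889 + 577 + 222 + 847 + 600 + 332 + 339 + 439 = 5811
Weighted proportion = 4151 / 5811 = 0.71433488 → 71.433488%

71.4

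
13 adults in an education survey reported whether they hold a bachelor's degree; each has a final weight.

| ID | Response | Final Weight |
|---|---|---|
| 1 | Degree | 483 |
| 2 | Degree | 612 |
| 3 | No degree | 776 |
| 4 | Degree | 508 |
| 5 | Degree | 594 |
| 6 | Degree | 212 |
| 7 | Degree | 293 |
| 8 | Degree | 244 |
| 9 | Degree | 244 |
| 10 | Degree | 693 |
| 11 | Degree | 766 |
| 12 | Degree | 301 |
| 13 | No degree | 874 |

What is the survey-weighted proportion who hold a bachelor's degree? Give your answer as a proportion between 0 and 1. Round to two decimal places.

0.75

Sum of weights for 'Degree' = 483 + 612 + 508 + 594 + 212 + 293 + 244 + 244 + 693 + 766 + 301 = 4950
Total weight = 6600
Weighted proportion = 4950 / 6600 = 0.75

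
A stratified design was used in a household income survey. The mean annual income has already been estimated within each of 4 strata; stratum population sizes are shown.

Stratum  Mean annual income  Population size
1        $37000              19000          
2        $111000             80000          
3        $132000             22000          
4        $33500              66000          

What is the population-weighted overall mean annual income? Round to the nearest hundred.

Σ Nₕ·x̄ₕ = 37000×19000 + 111000×80000 + 132000×22000 + 33500×66000
  = 703000000 + 8880000000 + 2904000000 + 2211000000 = 14698000000
Σ Nₕ = 19000 + 80000 + 22000 + 66000 = 187000
Overall mean = 14698000000 / 187000 = 78598.93

78600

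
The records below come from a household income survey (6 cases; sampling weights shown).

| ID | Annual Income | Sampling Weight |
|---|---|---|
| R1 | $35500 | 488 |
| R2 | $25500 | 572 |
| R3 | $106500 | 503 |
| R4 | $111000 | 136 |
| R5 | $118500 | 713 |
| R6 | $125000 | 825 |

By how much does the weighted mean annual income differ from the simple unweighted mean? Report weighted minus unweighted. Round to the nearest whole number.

2030

Unweighted sum = 522000
Unweighted mean = 522000 / 6 = 87000
Weighted sum = 35500×488 + 25500×572 + 106500×503 + 111000×136 + 118500×713 + 125000×825
  = 288191000
Sum of weights = 488 + 572 + 503 + 136 + 713 + 825 = 3237
Weighted mean = 288191000 / 3237 = 89030.275
Difference (weighted minus unweighted) = 2030.2749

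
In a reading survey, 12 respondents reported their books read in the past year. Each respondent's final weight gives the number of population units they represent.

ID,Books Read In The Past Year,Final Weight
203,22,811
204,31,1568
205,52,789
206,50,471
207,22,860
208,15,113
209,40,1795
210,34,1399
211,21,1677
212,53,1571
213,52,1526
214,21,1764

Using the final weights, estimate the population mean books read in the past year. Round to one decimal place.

35.3

Weighted sum = 22×811 + 31×1568 + 52×789 + 50×471 + 22×860 + 15×113 + 40×1795 + 34×1399 + 21×1677 + 53×1571 + 52×1526 + 21×1764
  = 17842 + 48608 + 41028 + 23550 + 18920 + 1695 + 71800 + 47566 + 35217 + 83263 + 79352 + 37044 = 505885
Sum of weights = 14344
Weighted mean = 505885 / 14344 = 35.268056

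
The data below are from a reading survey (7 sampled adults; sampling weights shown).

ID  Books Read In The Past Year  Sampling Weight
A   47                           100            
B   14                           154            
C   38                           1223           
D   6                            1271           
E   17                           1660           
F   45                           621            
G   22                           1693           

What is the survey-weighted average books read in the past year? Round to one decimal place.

23.0

Weighted sum = 47×100 + 14×154 + 38×1223 + 6×1271 + 17×1660 + 45×621 + 22×1693
  = 4700 + 2156 + 46474 + 7626 + 28220 + 27945 + 37246 = 154367
Sum of weights = 100 + 154 + 1223 + 1271 + 1660 + 621 + 1693 = 6722
Weighted mean = 154367 / 6722 = 22.964445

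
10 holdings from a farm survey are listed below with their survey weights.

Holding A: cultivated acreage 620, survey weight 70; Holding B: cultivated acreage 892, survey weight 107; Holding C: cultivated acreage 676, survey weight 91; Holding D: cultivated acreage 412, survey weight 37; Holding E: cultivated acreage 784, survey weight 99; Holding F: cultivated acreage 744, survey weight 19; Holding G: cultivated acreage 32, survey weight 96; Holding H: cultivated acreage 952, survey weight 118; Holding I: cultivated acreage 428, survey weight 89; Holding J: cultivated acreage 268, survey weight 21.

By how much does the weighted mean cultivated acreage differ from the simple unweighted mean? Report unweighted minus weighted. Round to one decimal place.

Unweighted sum = 620 + 892 + 676 + 412 + 784 + 744 + 32 + 952 + 428 + 268 = 5808
Unweighted mean = 5808 / 10 = 580.8
Weighted sum = 620×70 + 892×107 + 676×91 + 412×37 + 784×99 + 744×19 + 32×96 + 952×118 + 428×89 + 268×21
  = 43400 + 95444 + 61516 + 15244 + 77616 + 14136 + 3072 + 112336 + 38092 + 5628 = 466484
Sum of weights = 70 + 107 + 91 + 37 + 99 + 19 + 96 + 118 + 89 + 21 = 747
Weighted mean = 466484 / 747 = 624.47657
Difference (unweighted minus weighted) = -43.676573

-43.7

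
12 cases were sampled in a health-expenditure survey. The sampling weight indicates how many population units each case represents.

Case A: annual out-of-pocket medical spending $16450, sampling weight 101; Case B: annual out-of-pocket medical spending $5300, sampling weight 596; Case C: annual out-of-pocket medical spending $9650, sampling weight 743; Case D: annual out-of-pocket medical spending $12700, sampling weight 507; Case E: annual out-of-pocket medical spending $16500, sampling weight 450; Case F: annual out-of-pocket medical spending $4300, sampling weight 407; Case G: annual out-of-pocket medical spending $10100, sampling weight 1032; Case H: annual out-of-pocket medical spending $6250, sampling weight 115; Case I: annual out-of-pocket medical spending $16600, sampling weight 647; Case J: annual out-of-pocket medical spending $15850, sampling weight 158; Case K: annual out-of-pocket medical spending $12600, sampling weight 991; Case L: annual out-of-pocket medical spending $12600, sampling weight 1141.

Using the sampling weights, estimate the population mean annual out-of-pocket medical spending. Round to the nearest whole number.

Weighted sum = 16450×101 + 5300×596 + 9650×743 + 12700×507 + 16500×450 + 4300×407 + 10100×1032 + 6250×115 + 16600×647 + 15850×158 + 12600×991 + 12600×1141
  = 78853850
Sum of weights = 101 + 596 + 743 + 507 + 450 + 407 + 1032 + 115 + 647 + 158 + 991 + 1141 = 6888
Weighted mean = 78853850 / 6888 = 11448.004

11448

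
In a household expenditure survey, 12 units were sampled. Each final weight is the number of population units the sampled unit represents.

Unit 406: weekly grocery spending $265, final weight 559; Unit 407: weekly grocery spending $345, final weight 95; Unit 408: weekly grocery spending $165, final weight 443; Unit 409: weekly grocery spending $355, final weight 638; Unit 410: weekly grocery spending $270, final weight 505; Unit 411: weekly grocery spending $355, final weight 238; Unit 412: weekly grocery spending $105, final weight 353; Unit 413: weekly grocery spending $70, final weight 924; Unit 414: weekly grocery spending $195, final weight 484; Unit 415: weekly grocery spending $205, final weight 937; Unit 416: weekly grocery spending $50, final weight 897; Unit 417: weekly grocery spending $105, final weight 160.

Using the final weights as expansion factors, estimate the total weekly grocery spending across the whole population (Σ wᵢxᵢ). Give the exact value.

1151195

Weighted total = 265×559 + 345×95 + 165×443 + 355×638 + 270×505 + 355×238 + 105×353 + 70×924 + 195×484 + 205×937 + 50×897 + 105×160
  = 148135 + 32775 + 73095 + 226490 + 136350 + 84490 + 37065 + 64680 + 94380 + 192085 + 44850 + 16800 = 1151195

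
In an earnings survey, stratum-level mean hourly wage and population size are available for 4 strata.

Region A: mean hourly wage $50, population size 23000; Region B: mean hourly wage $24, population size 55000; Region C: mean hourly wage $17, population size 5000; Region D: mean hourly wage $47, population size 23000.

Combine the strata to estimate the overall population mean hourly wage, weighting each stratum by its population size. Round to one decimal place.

Σ Nₕ·x̄ₕ = 50×23000 + 24×55000 + 17×5000 + 47×23000
  = 1150000 + 1320000 + 85000 + 1081000 = 3636000
Σ Nₕ = 23000 + 55000 + 5000 + 23000 = 106000
Overall mean = 3636000 / 106000 = 34.301887

34.3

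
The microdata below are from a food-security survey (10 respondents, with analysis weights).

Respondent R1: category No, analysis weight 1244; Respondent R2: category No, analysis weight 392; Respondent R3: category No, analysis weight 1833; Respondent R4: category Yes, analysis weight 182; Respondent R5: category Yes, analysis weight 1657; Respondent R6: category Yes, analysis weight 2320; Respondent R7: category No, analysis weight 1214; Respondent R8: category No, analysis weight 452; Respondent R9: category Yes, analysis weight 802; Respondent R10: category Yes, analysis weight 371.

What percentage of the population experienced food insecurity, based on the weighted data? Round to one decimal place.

Sum of weights for 'Yes' = 182 + 1657 + 2320 + 802 + 371 = 5332
Total weight = 1244 + 392 + 1833 + 182 + 1657 + 2320 + 1214 + 452 + 802 + 371 = 10467
Weighted proportion = 5332 / 10467 = 0.50941053 → 50.941053%

50.9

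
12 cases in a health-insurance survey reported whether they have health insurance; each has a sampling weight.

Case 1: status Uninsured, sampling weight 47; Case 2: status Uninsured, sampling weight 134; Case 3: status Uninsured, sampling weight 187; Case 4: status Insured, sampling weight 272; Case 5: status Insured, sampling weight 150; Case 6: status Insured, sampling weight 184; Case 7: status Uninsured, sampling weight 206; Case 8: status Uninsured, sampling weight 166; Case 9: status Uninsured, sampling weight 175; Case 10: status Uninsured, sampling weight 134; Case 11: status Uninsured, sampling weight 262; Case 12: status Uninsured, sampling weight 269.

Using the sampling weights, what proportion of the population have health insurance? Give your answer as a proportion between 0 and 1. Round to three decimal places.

Sum of weights for 'Insured' = 272 + 150 + 184 = 606
Total weight = 47 + 134 + 187 + 272 + 150 + 184 + 206 + 166 + 175 + 134 + 262 + 269 = 2186
Weighted proportion = 606 / 2186 = 0.27721866

0.277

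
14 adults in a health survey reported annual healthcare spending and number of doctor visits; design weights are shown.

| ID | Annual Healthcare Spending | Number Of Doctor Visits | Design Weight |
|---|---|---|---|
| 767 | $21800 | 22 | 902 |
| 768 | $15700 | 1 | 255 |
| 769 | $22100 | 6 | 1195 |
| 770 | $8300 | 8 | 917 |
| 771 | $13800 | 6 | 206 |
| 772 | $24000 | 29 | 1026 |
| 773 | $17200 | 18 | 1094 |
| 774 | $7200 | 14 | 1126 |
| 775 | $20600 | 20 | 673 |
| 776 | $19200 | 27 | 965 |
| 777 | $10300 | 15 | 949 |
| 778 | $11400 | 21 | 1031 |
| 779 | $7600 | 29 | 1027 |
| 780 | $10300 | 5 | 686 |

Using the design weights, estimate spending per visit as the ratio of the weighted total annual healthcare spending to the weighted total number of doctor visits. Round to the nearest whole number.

Σ wᵢ·y = 180869400
Σ wᵢ·x = 209665
Ratio = 180869400 / 209665 = 862.659

863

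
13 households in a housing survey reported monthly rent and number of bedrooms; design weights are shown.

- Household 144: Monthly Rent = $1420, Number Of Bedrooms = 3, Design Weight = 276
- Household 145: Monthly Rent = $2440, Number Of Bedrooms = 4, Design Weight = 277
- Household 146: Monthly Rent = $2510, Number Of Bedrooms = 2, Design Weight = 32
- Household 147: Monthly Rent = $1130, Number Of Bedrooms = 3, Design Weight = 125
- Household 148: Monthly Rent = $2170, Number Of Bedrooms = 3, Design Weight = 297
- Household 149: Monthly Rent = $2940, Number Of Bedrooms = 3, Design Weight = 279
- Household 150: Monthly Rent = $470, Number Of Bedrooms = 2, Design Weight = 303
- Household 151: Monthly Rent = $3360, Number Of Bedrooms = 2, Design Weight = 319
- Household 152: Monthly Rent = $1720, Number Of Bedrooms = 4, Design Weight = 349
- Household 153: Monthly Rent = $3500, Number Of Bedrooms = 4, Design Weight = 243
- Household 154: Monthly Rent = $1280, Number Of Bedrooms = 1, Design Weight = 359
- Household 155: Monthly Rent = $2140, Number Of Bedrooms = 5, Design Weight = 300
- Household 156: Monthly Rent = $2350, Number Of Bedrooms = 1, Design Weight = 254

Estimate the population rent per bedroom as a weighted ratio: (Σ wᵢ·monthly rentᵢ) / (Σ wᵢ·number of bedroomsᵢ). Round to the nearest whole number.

724

Σ wᵢ·y = 7117570
Σ wᵢ·x = 9828
Ratio = 7117570 / 9828 = 724.21347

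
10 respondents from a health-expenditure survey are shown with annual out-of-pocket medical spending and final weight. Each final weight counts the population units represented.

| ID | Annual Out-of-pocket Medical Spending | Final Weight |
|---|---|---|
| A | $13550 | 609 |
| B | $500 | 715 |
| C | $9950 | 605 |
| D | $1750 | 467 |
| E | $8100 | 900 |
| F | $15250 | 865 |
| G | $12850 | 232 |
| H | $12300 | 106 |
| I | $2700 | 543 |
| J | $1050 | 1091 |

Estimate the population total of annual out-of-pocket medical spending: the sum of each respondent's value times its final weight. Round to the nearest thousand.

Weighted total = 13550×609 + 500×715 + 9950×605 + 1750×467 + 8100×900 + 15250×865 + 12850×232 + 12300×106 + 2700×543 + 1050×1091
  = 42824350

42824000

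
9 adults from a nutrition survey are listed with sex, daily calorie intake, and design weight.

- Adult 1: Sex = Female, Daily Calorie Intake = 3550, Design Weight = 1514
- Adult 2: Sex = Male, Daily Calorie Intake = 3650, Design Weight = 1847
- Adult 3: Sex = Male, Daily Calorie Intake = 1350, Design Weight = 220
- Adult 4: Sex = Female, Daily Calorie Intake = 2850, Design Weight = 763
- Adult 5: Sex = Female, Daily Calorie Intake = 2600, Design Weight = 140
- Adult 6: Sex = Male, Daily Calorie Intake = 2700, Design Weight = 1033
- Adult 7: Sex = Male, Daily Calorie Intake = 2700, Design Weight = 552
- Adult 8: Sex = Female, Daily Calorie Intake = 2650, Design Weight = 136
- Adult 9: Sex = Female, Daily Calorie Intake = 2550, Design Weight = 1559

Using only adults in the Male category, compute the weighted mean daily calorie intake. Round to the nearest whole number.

Male rows: 2, 3, 6, 7
Weighted sum = 3650×1847 + 1350×220 + 2700×1033 + 2700×552
  = 6741550 + 297000 + 2789100 + 1490400 = 11318050
Sum of weights = 3652
Weighted mean = 11318050 / 3652 = 3099.1375

3099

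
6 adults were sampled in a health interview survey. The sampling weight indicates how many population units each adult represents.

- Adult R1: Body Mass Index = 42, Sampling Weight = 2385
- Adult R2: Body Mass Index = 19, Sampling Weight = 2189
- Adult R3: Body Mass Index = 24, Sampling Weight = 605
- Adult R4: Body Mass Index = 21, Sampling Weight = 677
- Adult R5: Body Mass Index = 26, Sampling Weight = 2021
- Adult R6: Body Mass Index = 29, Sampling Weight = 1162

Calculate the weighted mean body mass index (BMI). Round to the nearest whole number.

28

Weighted sum = 42×2385 + 19×2189 + 24×605 + 21×677 + 26×2021 + 29×1162
  = 100170 + 41591 + 14520 + 14217 + 52546 + 33698 = 256742
Sum of weights = 2385 + 2189 + 605 + 677 + 2021 + 1162 = 9039
Weighted mean = 256742 / 9039 = 28.403806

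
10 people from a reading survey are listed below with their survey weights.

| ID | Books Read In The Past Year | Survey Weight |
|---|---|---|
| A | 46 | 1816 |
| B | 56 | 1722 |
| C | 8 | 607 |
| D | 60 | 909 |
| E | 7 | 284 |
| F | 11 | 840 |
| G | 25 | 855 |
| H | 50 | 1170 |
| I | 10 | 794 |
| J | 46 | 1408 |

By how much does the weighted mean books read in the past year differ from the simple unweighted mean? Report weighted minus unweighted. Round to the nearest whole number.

Unweighted sum = 46 + 56 + 8 + 60 + 7 + 11 + 25 + 50 + 10 + 46 = 319
Unweighted mean = 319 / 10 = 31.9
Weighted sum = 46×1816 + 56×1722 + 8×607 + 60×909 + 7×284 + 11×840 + 25×855 + 50×1170 + 10×794 + 46×1408
  = 83536 + 96432 + 4856 + 54540 + 1988 + 9240 + 21375 + 58500 + 7940 + 64768 = 403175
Sum of weights = 1816 + 1722 + 607 + 909 + 284 + 840 + 855 + 1170 + 794 + 1408 = 10405
Weighted mean = 403175 / 10405 = 38.748198
Difference (weighted minus unweighted) = 6.848198

7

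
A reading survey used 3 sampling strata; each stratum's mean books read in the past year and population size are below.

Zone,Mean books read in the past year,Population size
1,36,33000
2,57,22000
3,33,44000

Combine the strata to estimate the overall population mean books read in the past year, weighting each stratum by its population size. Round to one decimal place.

39.3

Σ Nₕ·x̄ₕ = 36×33000 + 57×22000 + 33×44000
  = 1188000 + 1254000 + 1452000 = 3894000
Σ Nₕ = 33000 + 22000 + 44000 = 99000
Overall mean = 3894000 / 99000 = 39.333333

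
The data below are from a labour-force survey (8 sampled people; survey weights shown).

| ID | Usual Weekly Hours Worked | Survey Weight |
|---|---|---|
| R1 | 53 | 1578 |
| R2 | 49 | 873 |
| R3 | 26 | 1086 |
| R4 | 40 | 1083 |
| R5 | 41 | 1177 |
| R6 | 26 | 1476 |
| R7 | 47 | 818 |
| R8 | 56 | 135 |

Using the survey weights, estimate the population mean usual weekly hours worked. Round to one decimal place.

Weighted sum = 53×1578 + 49×873 + 26×1086 + 40×1083 + 41×1177 + 26×1476 + 47×818 + 56×135
  = 83634 + 42777 + 28236 + 43320 + 48257 + 38376 + 38446 + 7560 = 330606
Sum of weights = 1578 + 873 + 1086 + 1083 + 1177 + 1476 + 818 + 135 = 8226
Weighted mean = 330606 / 8226 = 40.190372

40.2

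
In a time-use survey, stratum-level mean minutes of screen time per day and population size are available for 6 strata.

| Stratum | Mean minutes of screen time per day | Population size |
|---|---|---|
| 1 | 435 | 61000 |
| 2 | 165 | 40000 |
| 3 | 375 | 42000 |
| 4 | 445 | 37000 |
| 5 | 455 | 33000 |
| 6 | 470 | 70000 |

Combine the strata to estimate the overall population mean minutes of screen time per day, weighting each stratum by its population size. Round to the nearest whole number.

400

Σ Nₕ·x̄ₕ = 435×61000 + 165×40000 + 375×42000 + 445×37000 + 455×33000 + 470×70000
  = 26535000 + 6600000 + 15750000 + 16465000 + 15015000 + 32900000 = 113265000
Σ Nₕ = 283000
Overall mean = 113265000 / 283000 = 400.22968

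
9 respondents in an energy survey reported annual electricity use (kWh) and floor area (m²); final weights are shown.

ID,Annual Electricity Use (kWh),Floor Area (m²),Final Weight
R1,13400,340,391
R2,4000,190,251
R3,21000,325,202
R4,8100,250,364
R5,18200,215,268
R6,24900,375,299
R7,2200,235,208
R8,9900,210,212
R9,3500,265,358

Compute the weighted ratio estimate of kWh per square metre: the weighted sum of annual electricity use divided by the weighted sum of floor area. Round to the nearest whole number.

43

Σ wᵢ·y = 13400×391 + 4000×251 + 21000×202 + 8100×364 + 18200×268 + 24900×299 + 2200×208 + 9900×212 + 3500×358
  = 5239400 + 1004000 + 4242000 + 2948400 + 4877600 + 7445100 + 457600 + 2098800 + 1253000 = 29565900
Σ wᵢ·x = 340×391 + 190×251 + 325×202 + 250×364 + 215×268 + 375×299 + 235×208 + 210×212 + 265×358
  = 132940 + 47690 + 65650 + 91000 + 57620 + 112125 + 48880 + 44520 + 94870 = 695295
Ratio = 29565900 / 695295 = 42.522814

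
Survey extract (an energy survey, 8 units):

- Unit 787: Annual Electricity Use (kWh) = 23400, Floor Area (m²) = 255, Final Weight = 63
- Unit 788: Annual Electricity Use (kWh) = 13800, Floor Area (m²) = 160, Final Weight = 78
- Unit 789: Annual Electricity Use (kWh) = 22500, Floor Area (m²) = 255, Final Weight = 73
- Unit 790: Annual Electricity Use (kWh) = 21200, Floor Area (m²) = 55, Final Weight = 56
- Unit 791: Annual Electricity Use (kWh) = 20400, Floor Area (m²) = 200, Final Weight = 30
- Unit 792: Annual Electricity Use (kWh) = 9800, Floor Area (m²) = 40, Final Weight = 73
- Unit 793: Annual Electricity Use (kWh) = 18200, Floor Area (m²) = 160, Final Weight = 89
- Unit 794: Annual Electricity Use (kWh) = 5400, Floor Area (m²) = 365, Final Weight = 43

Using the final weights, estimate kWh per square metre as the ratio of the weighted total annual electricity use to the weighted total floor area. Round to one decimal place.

Σ wᵢ·y = 8559700
Σ wᵢ·x = 255×63 + 160×78 + 255×73 + 55×56 + 200×30 + 40×73 + 160×89 + 365×43
  = 16065 + 12480 + 18615 + 3080 + 6000 + 2920 + 14240 + 15695 = 89095
Ratio = 8559700 / 89095 = 96.073854

96.1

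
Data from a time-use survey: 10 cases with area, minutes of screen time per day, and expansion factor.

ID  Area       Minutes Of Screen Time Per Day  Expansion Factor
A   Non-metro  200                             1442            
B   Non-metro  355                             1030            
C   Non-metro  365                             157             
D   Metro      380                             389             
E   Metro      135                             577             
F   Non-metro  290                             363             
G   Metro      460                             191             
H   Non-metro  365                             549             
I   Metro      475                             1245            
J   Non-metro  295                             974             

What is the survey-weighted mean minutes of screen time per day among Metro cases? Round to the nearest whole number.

Metro rows: D, E, G, I
Weighted sum = 380×389 + 135×577 + 460×191 + 475×1245
  = 147820 + 77895 + 87860 + 591375 = 904950
Sum of weights = 2402
Weighted mean = 904950 / 2402 = 376.74854

377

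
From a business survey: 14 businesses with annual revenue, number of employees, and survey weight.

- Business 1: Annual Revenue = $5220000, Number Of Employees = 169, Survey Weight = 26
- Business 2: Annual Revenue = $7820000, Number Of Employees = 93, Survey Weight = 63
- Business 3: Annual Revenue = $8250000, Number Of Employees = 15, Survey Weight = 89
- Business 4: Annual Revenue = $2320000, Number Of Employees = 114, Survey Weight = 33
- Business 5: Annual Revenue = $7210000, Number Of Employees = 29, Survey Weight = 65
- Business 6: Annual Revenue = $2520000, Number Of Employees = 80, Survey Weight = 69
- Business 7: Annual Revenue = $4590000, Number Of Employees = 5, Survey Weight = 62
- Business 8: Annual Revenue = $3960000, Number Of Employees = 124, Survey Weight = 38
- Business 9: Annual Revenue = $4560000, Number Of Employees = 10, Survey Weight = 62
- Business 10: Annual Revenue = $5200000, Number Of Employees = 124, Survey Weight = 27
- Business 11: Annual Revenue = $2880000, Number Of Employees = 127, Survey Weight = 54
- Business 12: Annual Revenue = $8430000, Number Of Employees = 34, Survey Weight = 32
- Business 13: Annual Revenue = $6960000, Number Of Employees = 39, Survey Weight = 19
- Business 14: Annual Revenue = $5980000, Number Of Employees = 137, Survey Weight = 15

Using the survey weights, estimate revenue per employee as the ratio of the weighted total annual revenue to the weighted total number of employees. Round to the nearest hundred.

Σ wᵢ·y = 3587120000
Σ wᵢ·x = 42487
Ratio = 3587120000 / 42487 = 84428.649

84400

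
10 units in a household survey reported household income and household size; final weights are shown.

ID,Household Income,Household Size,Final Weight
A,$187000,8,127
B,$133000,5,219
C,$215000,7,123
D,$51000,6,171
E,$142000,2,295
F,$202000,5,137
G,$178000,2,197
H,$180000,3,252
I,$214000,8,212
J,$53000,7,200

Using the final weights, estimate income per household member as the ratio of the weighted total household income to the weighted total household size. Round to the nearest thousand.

31000

Σ wᵢ·y = 187000×127 + 133000×219 + 215000×123 + 51000×171 + 142000×295 + 202000×137 + 178000×197 + 180000×252 + 214000×212 + 53000×200
  = 23749000 + 29127000 + 26445000 + 8721000 + 41890000 + 27674000 + 35066000 + 45360000 + 45368000 + 10600000 = 294000000
Σ wᵢ·x = 8×127 + 5×219 + 7×123 + 6×171 + 2×295 + 5×137 + 2×197 + 3×252 + 8×212 + 7×200
  = 1016 + 1095 + 861 + 1026 + 590 + 685 + 394 + 756 + 1696 + 1400 = 9519
Ratio = 294000000 / 9519 = 30885.597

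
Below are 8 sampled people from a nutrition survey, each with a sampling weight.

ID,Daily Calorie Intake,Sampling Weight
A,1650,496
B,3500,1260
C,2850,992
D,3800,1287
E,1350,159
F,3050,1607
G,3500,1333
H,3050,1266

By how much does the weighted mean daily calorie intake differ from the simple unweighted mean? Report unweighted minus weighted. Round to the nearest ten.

Unweighted sum = 1650 + 3500 + 2850 + 3800 + 1350 + 3050 + 3500 + 3050 = 22750
Unweighted mean = 22750 / 8 = 2843.75
Weighted sum = 1650×496 + 3500×1260 + 2850×992 + 3800×1287 + 1350×159 + 3050×1607 + 3500×1333 + 3050×1266
  = 26589000
Sum of weights = 8400
Weighted mean = 26589000 / 8400 = 3165.3571
Difference (unweighted minus weighted) = -321.60714

-320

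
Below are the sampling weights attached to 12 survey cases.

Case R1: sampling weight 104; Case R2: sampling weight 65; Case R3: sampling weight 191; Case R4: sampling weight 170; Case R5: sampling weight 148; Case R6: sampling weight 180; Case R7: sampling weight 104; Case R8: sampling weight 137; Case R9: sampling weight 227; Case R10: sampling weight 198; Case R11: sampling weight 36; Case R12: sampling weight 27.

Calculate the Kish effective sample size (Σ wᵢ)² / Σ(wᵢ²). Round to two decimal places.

9.80

Σ wᵢ = 104 + 65 + 191 + 170 + 148 + 180 + 104 + 137 + 227 + 198 + 36 + 27 = 1587
Σ wᵢ² = 257069
n_eff = 1587² / 257069 = 2518569 / 257069 = 9.797249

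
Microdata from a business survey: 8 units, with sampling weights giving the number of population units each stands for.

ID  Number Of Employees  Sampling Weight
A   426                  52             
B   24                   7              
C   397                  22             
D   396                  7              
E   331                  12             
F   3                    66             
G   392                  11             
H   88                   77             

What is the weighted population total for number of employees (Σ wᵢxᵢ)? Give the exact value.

Weighted total = 426×52 + 24×7 + 397×22 + 396×7 + 331×12 + 3×66 + 392×11 + 88×77
  = 22152 + 168 + 8734 + 2772 + 3972 + 198 + 4312 + 6776 = 49084

49084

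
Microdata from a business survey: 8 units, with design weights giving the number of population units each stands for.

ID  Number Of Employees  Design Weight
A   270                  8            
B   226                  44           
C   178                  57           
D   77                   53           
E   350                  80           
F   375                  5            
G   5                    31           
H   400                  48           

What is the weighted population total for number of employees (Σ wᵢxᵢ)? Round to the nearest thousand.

Weighted total = 270×8 + 226×44 + 178×57 + 77×53 + 350×80 + 375×5 + 5×31 + 400×48
  = 2160 + 9944 + 10146 + 4081 + 28000 + 1875 + 155 + 19200 = 75561

76000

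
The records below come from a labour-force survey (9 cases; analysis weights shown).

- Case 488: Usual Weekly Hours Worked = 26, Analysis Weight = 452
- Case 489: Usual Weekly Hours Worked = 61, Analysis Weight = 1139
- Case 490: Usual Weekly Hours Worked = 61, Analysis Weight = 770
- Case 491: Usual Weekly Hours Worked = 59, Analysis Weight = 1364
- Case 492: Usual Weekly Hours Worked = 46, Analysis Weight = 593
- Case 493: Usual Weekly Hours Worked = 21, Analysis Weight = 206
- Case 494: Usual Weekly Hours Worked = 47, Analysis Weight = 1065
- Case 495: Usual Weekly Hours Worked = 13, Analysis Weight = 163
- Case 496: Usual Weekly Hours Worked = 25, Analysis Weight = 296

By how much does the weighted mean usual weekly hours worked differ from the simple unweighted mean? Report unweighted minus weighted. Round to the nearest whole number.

Unweighted sum = 26 + 61 + 61 + 59 + 46 + 21 + 47 + 13 + 25 = 359
Unweighted mean = 359 / 9 = 39.888889
Weighted sum = 26×452 + 61×1139 + 61×770 + 59×1364 + 46×593 + 21×206 + 47×1065 + 13×163 + 25×296
  = 11752 + 69479 + 46970 + 80476 + 27278 + 4326 + 50055 + 2119 + 7400 = 299855
Sum of weights = 6048
Weighted mean = 299855 / 6048 = 49.5792
Difference (unweighted minus weighted) = -9.6903108

-10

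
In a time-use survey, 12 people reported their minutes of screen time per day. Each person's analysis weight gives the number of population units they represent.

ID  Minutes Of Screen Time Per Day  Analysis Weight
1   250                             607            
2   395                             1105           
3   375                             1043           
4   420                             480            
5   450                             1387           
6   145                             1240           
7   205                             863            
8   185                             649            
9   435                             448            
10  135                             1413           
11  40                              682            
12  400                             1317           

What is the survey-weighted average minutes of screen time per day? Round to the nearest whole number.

287

Weighted sum = 250×607 + 395×1105 + 375×1043 + 420×480 + 450×1387 + 145×1240 + 205×863 + 185×649 + 435×448 + 135×1413 + 40×682 + 400×1317
  = 3221595
Sum of weights = 11234
Weighted mean = 3221595 / 11234 = 286.77185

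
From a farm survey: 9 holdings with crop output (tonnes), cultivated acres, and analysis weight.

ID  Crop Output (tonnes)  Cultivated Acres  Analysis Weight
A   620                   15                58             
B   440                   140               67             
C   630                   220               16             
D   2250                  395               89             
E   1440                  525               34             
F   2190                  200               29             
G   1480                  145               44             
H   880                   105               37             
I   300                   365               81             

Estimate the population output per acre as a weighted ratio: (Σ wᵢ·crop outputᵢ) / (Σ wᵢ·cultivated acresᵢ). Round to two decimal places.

Σ wᵢ·y = 620×58 + 440×67 + 630×16 + 2250×89 + 1440×34 + 2190×29 + 1480×44 + 880×37 + 300×81
  = 510220
Σ wᵢ·x = 15×58 + 140×67 + 220×16 + 395×89 + 525×34 + 200×29 + 145×44 + 105×37 + 365×81
  = 870 + 9380 + 3520 + 35155 + 17850 + 5800 + 6380 + 3885 + 29565 = 112405
Ratio = 510220 / 112405 = 4.5391219

4.54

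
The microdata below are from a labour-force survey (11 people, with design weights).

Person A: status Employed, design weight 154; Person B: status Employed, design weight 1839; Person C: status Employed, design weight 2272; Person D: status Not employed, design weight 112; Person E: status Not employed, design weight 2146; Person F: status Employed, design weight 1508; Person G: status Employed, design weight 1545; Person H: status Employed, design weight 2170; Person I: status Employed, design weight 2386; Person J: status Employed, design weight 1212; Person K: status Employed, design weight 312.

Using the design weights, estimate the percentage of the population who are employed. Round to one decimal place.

Sum of weights for 'Employed' = 154 + 1839 + 2272 + 1508 + 1545 + 2170 + 2386 + 1212 + 312 = 13398
Total weight = 154 + 1839 + 2272 + 112 + 2146 + 1508 + 1545 + 2170 + 2386 + 1212 + 312 = 15656
Weighted proportion = 13398 / 15656 = 0.85577414 → 85.577414%

85.6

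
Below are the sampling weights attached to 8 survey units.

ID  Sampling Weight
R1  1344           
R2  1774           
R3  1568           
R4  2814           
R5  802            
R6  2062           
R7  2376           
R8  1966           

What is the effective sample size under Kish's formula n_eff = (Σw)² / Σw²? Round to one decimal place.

Σ wᵢ = 1344 + 1774 + 1568 + 2814 + 802 + 2062 + 2376 + 1966 = 14706
Σ wᵢ² = 1806336 + 3147076 + 2458624 + 7918596 + 643204 + 4251844 + 5645376 + 3865156 = 29736212
n_eff = 14706² / 29736212 = 216266436 / 29736212 = 7.2728307

7.3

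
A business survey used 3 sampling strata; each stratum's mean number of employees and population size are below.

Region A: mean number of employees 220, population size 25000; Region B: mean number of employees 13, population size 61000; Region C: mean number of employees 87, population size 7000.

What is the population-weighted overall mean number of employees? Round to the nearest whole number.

Σ Nₕ·x̄ₕ = 220×25000 + 13×61000 + 87×7000
  = 5500000 + 793000 + 609000 = 6902000
Σ Nₕ = 25000 + 61000 + 7000 = 93000
Overall mean = 6902000 / 93000 = 74.215054

74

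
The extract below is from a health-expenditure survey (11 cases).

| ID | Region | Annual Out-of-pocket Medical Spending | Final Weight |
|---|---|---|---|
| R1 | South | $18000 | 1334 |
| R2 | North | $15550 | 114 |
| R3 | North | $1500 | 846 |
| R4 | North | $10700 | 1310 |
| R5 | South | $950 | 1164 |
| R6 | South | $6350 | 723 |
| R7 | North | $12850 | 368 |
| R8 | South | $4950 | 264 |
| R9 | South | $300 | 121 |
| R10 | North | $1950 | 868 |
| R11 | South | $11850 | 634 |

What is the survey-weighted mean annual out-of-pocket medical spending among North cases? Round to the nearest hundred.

6700

North rows: R2, R3, R4, R7, R10
Weighted sum = 15550×114 + 1500×846 + 10700×1310 + 12850×368 + 1950×868
  = 1772700 + 1269000 + 14017000 + 4728800 + 1692600 = 23480100
Sum of weights = 114 + 846 + 1310 + 368 + 868 = 3506
Weighted mean = 23480100 / 3506 = 6697.1192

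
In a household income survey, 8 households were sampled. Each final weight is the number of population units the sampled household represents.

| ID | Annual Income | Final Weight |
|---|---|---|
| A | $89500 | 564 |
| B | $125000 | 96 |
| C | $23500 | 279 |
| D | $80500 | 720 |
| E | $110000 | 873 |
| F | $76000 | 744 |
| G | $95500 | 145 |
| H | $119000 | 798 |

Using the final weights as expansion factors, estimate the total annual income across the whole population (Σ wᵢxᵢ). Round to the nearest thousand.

Weighted total = 89500×564 + 125000×96 + 23500×279 + 80500×720 + 110000×873 + 76000×744 + 95500×145 + 119000×798
  = 50478000 + 12000000 + 6556500 + 57960000 + 96030000 + 56544000 + 13847500 + 94962000 = 388378000

388378000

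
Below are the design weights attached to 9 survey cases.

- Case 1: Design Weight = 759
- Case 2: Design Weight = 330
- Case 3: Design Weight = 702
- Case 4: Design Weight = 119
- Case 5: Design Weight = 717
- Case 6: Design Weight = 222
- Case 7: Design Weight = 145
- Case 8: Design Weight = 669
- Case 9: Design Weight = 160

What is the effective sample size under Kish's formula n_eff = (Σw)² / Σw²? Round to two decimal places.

6.50

Σ wᵢ = 759 + 330 + 702 + 119 + 717 + 222 + 145 + 669 + 160 = 3823
Σ wᵢ² = 576081 + 108900 + 492804 + 14161 + 514089 + 49284 + 21025 + 447561 + 25600 = 2249505
n_eff = 3823² / 2249505 = 14615329 / 2249505 = 6.4971311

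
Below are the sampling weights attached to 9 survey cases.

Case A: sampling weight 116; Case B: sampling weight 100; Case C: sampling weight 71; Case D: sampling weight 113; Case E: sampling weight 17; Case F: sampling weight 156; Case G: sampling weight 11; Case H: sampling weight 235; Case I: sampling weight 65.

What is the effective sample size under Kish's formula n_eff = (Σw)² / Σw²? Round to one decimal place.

Σ wᵢ = 884
Σ wᵢ² = 13456 + 10000 + 5041 + 12769 + 289 + 24336 + 121 + 55225 + 4225 = 125462
n_eff = 884² / 125462 = 781456 / 125462 = 6.228627

6.2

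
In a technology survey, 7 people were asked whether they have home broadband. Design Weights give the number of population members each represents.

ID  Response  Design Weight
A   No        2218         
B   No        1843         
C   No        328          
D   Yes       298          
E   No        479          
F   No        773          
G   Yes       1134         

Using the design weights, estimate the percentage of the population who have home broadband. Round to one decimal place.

20.2

Sum of weights for 'Yes' = 298 + 1134 = 1432
Total weight = 2218 + 1843 + 328 + 298 + 479 + 773 + 1134 = 7073
Weighted proportion = 1432 / 7073 = 0.20246006 → 20.246006%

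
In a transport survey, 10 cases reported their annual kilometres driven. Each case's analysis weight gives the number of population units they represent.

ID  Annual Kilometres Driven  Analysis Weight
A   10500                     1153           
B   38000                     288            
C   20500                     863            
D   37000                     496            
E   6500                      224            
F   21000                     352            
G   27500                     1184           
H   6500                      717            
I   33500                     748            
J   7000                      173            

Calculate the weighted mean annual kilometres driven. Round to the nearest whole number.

Weighted sum = 10500×1153 + 38000×288 + 20500×863 + 37000×496 + 6500×224 + 21000×352 + 27500×1184 + 6500×717 + 33500×748 + 7000×173
  = 12106500 + 10944000 + 17691500 + 18352000 + 1456000 + 7392000 + 32560000 + 4660500 + 25058000 + 1211000 = 131431500
Sum of weights = 1153 + 288 + 863 + 496 + 224 + 352 + 1184 + 717 + 748 + 173 = 6198
Weighted mean = 131431500 / 6198 = 21205.47

21205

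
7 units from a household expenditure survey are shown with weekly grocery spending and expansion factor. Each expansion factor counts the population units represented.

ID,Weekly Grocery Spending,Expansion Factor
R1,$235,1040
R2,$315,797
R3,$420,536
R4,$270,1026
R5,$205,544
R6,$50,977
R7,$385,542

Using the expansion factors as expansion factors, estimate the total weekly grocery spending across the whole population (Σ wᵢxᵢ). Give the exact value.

Weighted total = 1366635

1366635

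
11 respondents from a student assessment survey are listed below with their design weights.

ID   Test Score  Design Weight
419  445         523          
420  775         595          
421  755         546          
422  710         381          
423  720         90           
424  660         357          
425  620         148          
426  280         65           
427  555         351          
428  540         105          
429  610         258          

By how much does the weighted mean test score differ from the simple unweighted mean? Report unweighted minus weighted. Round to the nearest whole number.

Unweighted sum = 6670
Unweighted mean = 6670 / 11 = 606.36364
Weighted sum = 445×523 + 775×595 + 755×546 + 710×381 + 720×90 + 660×357 + 620×148 + 280×65 + 555×351 + 540×105 + 610×258
  = 232735 + 461125 + 412230 + 270510 + 64800 + 235620 + 91760 + 18200 + 194805 + 56700 + 157380 = 2195865
Sum of weights = 523 + 595 + 546 + 381 + 90 + 357 + 148 + 65 + 351 + 105 + 258 = 3419
Weighted mean = 2195865 / 3419 = 642.25358
Difference (unweighted minus weighted) = -35.889947

-36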